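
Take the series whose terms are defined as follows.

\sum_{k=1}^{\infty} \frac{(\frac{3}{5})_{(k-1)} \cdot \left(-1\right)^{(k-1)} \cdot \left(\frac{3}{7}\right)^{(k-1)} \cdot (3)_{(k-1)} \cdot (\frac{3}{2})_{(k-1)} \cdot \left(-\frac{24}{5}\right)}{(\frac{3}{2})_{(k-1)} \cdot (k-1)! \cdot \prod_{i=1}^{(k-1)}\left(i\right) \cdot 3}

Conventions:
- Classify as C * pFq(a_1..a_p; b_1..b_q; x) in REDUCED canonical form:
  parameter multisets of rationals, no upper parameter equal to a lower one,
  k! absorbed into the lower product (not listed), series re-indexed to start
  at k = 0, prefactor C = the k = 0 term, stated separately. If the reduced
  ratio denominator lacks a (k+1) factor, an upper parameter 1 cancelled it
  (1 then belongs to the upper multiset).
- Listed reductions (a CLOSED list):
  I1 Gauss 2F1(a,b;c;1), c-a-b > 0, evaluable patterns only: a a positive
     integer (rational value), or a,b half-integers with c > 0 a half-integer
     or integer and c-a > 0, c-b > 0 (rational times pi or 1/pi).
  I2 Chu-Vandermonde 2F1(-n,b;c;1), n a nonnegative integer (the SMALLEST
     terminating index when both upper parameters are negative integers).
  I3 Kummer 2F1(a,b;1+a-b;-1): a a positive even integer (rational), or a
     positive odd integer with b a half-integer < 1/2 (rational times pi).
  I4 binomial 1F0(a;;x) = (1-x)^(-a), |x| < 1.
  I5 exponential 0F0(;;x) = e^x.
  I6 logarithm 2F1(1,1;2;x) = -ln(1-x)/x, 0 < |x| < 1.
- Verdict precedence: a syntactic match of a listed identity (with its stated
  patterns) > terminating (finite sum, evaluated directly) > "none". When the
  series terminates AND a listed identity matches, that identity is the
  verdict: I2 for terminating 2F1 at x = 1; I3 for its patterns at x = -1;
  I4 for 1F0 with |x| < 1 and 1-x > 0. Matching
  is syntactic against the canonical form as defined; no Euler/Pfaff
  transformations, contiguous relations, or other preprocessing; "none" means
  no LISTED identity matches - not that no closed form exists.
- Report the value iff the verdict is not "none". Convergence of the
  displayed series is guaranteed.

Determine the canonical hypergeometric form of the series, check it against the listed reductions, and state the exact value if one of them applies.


First insight: t_0 being -\frac{8}{5}, the constant factors (prefactor -8/5) combine into one prefactor.
Term ratio: r(k) = -\frac{3}{7} * (k+\frac{3}{5}) (k+3) / [(k+1) (k+1)] - rational in k, leading ratio -\frac{3}{7}; with t_0 = -\frac{8}{5}, classification follows.

At argument -\frac{3}{7}: a 2F1 with upper {\frac{3}{5}, 3}, lower {1}, scaled by C = -\frac{8}{5}. Verdict: no listed reduction: x = -\frac{3}{7} and upper {\frac{3}{5}, 3} fail every I1-I6 pattern.


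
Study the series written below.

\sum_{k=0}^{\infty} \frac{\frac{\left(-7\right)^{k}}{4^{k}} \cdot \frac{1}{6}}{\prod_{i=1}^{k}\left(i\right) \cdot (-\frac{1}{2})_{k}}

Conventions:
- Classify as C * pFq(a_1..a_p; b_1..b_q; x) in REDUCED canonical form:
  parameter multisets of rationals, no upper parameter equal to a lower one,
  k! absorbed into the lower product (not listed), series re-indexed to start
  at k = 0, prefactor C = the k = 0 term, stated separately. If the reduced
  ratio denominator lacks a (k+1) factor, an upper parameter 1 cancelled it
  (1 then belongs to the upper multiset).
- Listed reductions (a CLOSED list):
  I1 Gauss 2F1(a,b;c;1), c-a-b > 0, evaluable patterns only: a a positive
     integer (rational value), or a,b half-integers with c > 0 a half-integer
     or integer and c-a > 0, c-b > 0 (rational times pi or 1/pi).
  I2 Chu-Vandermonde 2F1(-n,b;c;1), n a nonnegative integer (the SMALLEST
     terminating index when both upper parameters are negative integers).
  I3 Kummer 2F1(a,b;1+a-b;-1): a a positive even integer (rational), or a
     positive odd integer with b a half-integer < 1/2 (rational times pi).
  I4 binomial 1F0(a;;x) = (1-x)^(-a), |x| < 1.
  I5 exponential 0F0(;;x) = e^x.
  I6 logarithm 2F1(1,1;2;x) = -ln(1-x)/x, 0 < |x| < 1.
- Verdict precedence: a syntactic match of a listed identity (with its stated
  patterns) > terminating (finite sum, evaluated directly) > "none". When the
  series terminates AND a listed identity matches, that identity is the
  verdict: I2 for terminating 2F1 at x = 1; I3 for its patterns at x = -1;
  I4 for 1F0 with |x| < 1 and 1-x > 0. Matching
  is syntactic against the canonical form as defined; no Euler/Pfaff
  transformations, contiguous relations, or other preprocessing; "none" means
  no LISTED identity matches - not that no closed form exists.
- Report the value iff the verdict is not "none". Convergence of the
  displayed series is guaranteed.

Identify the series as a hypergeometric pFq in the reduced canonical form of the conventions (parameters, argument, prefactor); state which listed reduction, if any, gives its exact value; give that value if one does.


The tell: x = -\frac{7}{4} and the two geometric factors (C = 1/6, x = -7/4) combine into one argument.
Step ratio: r(k) = -\frac{7}{4} * 1 / [(k-\frac{1}{2}) (k+1)] - poly over poly, x = -\frac{7}{4} from leading terms; C = \frac{1}{6} at k = 0.

With C = \frac{1}{6}: the canonical form is 0F1(-; -\frac{1}{2}; -\frac{7}{4}). Verdict: none. No listed pattern accepts 0F1(-; -\frac{1}{2}; -\frac{7}{4}).


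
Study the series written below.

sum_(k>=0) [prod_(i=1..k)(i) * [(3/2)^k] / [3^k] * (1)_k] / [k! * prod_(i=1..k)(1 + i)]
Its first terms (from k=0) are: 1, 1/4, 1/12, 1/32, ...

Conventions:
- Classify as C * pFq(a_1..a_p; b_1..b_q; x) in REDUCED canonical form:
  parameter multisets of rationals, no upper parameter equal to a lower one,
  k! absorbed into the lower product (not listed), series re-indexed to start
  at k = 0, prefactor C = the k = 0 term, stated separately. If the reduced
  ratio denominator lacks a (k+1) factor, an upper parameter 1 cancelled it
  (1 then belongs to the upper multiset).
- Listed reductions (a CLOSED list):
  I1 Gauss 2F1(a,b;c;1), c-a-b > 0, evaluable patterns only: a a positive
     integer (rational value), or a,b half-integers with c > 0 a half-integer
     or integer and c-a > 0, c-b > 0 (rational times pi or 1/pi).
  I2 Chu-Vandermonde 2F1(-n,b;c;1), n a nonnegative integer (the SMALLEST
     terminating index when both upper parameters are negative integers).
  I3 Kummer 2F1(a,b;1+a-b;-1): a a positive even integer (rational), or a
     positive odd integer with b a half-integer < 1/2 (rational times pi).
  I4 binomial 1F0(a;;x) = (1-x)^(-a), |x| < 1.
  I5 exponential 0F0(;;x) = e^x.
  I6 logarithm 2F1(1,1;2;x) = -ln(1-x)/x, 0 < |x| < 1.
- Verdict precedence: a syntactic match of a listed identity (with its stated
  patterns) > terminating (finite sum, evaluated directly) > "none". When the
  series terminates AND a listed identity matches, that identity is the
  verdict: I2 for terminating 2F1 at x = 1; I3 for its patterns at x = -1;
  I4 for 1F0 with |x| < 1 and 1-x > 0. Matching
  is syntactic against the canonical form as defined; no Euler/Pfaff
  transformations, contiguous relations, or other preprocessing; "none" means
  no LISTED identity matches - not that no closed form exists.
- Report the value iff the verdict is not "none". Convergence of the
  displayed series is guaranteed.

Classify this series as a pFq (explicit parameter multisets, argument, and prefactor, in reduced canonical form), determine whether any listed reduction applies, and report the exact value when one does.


Reduced: x = 1/2, 2F1, upper = {1, 1}, lower = {2}, C = 1. Verdict: logarithm (I6) matches (the logarithm: parameters (1,1;2), x = 1/2). Value: (-2) * ln(1/2).

Key observation: from the first term 1: the running product (prefactor 1) telescopes to a rising factorial.
Ratio: r(k) = (1/2) * (k+1) (k+1) / [(k+2) (k+1)] - poly over poly, x = (1/2) from leading terms; C = 1 at k = 0.


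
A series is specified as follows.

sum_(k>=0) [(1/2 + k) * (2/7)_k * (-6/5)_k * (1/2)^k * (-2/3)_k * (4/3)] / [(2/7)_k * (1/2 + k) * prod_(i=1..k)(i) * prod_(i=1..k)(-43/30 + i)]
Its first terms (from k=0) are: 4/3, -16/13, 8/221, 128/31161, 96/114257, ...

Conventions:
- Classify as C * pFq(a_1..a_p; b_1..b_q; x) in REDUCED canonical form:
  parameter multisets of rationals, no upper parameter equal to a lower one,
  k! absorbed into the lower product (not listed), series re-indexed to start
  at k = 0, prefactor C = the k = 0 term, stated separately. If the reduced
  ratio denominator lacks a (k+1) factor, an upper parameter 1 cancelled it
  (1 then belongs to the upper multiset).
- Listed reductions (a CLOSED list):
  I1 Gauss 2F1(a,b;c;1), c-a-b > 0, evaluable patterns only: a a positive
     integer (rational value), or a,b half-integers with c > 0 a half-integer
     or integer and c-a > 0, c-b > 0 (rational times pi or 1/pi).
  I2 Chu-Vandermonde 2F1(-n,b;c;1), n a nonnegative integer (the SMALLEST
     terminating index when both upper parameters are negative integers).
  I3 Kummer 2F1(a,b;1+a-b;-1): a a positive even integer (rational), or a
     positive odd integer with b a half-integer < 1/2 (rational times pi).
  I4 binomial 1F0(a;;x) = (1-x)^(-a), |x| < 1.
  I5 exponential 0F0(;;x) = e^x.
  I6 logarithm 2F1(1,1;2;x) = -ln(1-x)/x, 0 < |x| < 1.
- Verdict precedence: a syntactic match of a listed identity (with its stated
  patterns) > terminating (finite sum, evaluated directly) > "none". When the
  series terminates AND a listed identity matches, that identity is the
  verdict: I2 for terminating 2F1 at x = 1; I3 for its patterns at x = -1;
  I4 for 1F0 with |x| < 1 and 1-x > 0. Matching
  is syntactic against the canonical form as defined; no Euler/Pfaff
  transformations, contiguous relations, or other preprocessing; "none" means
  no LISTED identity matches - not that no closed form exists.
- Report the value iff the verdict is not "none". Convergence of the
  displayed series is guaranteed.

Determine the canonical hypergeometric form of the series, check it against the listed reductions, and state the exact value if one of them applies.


This is 4/3 * 2F1(-6/5, -2/3; -13/30; 1/2) in reduced canonical form. Verdict: none - this 2F1 at x = 1/2 matches no listed pattern, and upper {-6/5, -2/3} holds no stopper.

Structural cue: t_0 being 4/3, the parameter 2/7 appears in both the upper and lower lists and cancels (alongside the other common factor).
Term ratio: r(k) = (1/2) * (k-6/5) (k-2/3) / [(k-13/30) (k+1)] - rational in k. x = (1/2); t_0 = 4/3; negate the roots.


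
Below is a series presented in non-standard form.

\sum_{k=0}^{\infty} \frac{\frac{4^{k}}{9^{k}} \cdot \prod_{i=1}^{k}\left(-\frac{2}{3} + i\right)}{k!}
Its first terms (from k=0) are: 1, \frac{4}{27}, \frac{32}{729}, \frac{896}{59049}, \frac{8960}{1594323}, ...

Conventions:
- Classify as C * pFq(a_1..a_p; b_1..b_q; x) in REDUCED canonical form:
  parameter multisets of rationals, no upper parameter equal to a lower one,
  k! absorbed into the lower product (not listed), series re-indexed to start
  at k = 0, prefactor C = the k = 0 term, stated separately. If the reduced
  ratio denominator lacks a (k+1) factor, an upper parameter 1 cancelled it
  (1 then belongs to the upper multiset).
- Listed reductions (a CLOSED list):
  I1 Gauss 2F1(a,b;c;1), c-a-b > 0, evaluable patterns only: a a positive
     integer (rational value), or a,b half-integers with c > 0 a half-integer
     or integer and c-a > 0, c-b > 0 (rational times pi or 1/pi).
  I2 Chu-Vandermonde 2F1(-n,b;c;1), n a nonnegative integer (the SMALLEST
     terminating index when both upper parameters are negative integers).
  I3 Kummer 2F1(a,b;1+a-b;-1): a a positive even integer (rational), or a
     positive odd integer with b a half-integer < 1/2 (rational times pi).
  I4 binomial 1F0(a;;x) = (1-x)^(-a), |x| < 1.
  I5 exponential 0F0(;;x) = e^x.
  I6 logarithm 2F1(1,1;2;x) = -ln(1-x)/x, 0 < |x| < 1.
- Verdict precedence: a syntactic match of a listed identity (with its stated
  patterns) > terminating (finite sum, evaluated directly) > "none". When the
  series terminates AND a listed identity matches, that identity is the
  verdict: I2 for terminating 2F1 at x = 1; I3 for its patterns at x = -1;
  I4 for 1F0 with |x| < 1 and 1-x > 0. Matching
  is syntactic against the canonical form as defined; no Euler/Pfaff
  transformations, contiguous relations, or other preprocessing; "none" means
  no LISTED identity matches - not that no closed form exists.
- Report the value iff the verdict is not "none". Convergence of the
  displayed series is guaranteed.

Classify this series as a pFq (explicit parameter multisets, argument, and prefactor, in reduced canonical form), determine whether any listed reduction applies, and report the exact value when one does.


Structural cue: with t_0 = 1, the running product (C = 1, x = 4/9) telescopes to a rising factorial.
Adjacent-term ratio: r(k) = \frac{4}{9} * (k+\frac{1}{3}) / [(k+1)] - rational in k, leading ratio \frac{4}{9}; with t_0 = 1, classification follows.

Classification (C = 1): 1F0 with upper {\frac{1}{3}}, lower {-}, argument x = \frac{4}{9}. Verdict at x = \frac{4}{9}: the I4 binomial reduction matches (the 1F0 binomial series: exponent -1/3, x = \frac{4}{9}). Value: \left(\frac{5}{9}\right)^{-\frac{1}{3}}.


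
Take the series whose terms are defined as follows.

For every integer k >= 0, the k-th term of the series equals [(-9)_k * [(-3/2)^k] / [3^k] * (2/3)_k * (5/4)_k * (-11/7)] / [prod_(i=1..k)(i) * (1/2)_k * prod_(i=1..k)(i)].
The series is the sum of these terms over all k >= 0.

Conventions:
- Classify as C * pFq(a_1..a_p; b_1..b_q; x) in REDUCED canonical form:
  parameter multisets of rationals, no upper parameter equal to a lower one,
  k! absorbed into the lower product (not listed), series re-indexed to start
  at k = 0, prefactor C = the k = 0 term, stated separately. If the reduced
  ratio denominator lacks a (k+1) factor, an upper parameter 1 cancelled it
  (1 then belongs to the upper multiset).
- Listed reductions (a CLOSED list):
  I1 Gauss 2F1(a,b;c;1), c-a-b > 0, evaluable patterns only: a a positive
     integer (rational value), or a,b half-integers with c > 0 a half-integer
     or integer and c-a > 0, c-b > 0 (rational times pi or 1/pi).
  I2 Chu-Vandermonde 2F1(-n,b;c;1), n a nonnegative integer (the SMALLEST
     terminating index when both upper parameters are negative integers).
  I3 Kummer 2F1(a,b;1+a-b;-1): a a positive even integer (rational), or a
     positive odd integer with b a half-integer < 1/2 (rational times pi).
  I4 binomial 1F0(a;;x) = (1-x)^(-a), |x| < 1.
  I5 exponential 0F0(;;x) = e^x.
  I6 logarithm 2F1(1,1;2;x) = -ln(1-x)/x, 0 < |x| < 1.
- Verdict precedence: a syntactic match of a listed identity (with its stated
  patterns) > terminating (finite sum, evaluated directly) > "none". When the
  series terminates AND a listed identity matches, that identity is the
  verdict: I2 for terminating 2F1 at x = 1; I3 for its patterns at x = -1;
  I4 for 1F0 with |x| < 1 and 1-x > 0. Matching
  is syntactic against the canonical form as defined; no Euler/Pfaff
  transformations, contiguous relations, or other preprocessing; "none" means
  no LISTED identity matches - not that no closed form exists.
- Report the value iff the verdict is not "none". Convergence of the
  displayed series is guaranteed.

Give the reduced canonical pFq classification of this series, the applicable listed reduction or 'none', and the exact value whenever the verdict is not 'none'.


Prefactor -11/7, argument -1/2: 3F2 with upper {-9, 2/3, 5/4} over lower {1/2, 1}. Verdict: terminating at k = 9: the factor (-9)_k kills every later term; summing the 10 survivors is exact. Exact value: -207560704908029/1462797729792.

Structural cue: from the first term -11/7: the product of the first k integers (C = -11/7) is k!.
Ratio: r(k) = (-1/2) * (k-9) (k+2/3) (k+5/4) / [(k+1/2) (k+1) (k+1)] - rational in k. x = (-1/2); t_0 = -11/7; negate the roots.


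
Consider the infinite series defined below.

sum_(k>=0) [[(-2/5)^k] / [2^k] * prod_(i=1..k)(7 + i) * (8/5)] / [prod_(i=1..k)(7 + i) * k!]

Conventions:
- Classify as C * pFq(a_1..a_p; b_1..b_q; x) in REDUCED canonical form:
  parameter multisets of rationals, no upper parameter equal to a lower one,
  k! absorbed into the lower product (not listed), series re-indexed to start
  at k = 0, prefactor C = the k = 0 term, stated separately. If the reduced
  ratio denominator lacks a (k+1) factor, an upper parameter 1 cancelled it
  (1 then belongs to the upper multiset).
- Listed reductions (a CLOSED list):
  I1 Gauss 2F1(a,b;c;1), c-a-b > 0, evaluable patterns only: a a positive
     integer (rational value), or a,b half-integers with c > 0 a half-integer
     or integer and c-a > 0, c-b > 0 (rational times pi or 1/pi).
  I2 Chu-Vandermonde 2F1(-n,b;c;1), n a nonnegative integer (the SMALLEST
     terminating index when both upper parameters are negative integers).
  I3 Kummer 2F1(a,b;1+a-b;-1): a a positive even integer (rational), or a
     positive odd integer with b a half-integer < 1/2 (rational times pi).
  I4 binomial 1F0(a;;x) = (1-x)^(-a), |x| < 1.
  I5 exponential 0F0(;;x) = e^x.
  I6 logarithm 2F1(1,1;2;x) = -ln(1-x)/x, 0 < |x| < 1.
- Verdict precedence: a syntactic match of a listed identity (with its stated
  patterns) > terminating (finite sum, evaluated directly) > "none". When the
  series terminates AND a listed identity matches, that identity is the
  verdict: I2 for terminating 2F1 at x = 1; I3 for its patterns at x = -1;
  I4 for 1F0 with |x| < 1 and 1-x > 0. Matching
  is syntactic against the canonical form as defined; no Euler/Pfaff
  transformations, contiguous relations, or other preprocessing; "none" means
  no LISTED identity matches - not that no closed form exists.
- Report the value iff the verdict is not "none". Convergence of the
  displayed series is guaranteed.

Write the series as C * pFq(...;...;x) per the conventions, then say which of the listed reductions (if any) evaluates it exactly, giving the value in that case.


Prefactor 8/5, argument -1/5: 0F0 with upper {-} over lower {-}. Verdict: this is exponential (I5) (the 0F0 exponential series at x = -1/5). Exact value: (8/5) * e^(-1/5).

Structural cue: with t_0 = 8/5, the lower running product (C = 8/5, x = -1/5) is a rising factorial.
Consecutive-term ratio: r(k) = (-1/5) * 1 / [(k+1)] - rational in k, leading ratio (-1/5); with t_0 = 8/5, classification follows.


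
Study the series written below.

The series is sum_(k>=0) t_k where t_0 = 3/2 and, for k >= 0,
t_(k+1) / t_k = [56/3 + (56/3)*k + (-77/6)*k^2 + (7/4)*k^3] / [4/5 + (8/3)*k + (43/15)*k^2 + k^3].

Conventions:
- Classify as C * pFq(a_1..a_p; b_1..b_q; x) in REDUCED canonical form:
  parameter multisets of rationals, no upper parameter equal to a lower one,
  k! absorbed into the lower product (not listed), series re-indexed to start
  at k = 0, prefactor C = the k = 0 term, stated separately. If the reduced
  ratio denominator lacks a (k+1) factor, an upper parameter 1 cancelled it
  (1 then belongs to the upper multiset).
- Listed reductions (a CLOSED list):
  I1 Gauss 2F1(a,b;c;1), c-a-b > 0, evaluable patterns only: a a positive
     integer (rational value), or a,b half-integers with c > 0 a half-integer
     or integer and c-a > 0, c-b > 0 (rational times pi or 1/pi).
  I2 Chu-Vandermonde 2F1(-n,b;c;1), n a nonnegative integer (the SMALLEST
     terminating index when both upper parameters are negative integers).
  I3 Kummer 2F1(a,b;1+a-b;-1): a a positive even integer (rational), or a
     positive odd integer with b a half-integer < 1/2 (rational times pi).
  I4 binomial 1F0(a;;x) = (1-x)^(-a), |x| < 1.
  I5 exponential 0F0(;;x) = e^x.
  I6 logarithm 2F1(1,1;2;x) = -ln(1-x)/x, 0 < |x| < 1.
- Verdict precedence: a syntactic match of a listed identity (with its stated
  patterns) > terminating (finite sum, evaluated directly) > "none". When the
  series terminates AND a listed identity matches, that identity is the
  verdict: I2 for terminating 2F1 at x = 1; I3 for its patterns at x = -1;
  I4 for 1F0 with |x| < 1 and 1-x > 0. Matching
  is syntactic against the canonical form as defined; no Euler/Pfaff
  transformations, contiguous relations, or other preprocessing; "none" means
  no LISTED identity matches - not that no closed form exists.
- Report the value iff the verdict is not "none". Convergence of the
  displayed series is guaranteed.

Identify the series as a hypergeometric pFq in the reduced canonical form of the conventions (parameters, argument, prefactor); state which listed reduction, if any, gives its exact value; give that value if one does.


Key step: x = (7/4) and cancel k + 2/3 from the displayed ratio first; then prefactor 3/2.
Adjacent-term ratio: r(k) = (7/4) * (k-4) (k-4) / [(k+6/5) (k+1)] - poly over poly, x = (7/4) from leading terms; C = 3/2 at k = 0.

Reduced: x = 7/4, 2F1, upper = {-4, -4}, lower = {6/5}, C = 3/2. Verdict: terminating - upper -4 stops the sum at k = 4; the 5 terms are added exactly. Sum: 5917047/22528.


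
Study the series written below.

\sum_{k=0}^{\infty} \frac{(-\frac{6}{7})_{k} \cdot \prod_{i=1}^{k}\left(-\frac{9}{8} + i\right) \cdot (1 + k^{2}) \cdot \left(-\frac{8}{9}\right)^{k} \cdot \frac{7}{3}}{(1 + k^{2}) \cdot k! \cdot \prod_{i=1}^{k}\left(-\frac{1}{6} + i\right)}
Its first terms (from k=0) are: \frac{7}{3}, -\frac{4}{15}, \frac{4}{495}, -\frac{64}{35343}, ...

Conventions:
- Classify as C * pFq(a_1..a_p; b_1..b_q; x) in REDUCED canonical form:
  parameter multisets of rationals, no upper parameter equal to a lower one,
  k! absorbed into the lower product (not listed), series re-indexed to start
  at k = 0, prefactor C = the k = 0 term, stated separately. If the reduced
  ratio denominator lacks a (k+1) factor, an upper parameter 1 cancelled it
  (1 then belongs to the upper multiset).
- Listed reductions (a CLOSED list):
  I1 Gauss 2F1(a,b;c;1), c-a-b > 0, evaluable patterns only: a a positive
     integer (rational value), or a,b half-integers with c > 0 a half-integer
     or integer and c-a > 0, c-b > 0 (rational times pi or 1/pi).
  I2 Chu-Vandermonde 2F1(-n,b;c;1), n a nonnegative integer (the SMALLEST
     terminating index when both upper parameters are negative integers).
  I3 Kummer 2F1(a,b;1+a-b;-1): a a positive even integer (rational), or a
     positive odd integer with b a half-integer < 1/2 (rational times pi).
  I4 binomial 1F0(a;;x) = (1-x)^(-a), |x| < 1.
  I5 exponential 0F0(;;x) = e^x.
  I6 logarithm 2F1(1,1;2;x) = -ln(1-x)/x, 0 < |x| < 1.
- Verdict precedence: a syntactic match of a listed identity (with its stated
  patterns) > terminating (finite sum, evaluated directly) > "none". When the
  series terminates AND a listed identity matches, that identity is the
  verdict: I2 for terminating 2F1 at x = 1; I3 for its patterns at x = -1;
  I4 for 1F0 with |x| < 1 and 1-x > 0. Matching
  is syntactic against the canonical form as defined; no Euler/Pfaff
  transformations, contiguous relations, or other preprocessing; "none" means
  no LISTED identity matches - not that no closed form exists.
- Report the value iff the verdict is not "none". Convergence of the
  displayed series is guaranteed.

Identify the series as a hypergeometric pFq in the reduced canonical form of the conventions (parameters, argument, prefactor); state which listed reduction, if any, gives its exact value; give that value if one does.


The series (x = -\frac{8}{9}) is 2F1: upper {-\frac{6}{7}, -\frac{1}{8}}, lower {\frac{5}{6}}, prefactor \frac{7}{3}. Verdict: none - at argument -\frac{8}{9} the multisets {-\frac{6}{7}, -\frac{1}{8}} ; {\frac{5}{6}} match no listed identity.

Key step: x = -\frac{8}{9} and striking the common factor k^2 + 1 reduces the term (prefactor 7/3).
Ratio: r(k) = -\frac{8}{9} * (k-\frac{6}{7}) (k-\frac{1}{8}) / [(k+\frac{5}{6}) (k+1)] ; factor over Q: parameters, x = -\frac{8}{9}, and C = \frac{7}{3}.


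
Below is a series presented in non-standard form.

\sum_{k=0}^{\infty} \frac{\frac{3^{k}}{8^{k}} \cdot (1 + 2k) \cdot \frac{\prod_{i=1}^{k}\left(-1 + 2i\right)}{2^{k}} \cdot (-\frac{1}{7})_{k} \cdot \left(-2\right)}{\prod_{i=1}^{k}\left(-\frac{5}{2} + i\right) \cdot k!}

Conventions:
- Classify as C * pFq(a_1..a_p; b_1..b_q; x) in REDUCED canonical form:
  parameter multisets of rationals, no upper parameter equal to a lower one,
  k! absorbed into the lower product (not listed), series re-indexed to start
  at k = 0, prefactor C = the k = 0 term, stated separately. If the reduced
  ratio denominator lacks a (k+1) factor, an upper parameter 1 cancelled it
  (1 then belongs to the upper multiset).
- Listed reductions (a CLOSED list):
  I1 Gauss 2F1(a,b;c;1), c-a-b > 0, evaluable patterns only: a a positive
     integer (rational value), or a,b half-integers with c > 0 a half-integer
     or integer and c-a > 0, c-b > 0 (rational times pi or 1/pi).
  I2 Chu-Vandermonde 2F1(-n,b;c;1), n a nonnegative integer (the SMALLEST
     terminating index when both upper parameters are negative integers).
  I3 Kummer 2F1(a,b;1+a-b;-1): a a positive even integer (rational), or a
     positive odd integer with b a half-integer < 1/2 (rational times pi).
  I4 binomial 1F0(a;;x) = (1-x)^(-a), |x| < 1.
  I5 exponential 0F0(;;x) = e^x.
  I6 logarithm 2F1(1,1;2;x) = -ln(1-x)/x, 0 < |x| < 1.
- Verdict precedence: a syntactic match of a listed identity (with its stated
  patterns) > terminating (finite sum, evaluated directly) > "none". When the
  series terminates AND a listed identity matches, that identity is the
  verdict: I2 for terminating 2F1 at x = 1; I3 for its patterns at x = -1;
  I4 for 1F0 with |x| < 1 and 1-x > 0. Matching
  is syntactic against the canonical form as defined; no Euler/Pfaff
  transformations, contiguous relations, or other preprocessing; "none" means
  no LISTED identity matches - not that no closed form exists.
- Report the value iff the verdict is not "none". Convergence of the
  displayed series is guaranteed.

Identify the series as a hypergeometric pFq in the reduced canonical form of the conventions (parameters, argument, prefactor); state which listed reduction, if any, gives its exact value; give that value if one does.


The series (x = \frac{3}{8}) is 2F1: upper {-\frac{1}{7}, \frac{3}{2}}, lower {-\frac{3}{2}}, prefactor -2. Verdict: none - this 2F1 at x = \frac{3}{8} matches no listed pattern, and upper {-\frac{1}{7}, \frac{3}{2}} holds no stopper.

Key observation: t_0 being -2, the two geometric factors (C = -2) combine into one argument.
Ratio: r(k) = \frac{3}{8} * (k-\frac{1}{7}) (k+\frac{3}{2}) / [(k-\frac{3}{2}) (k+1)] ; factor over Q: parameters, x = \frac{3}{8}, and C = -2.


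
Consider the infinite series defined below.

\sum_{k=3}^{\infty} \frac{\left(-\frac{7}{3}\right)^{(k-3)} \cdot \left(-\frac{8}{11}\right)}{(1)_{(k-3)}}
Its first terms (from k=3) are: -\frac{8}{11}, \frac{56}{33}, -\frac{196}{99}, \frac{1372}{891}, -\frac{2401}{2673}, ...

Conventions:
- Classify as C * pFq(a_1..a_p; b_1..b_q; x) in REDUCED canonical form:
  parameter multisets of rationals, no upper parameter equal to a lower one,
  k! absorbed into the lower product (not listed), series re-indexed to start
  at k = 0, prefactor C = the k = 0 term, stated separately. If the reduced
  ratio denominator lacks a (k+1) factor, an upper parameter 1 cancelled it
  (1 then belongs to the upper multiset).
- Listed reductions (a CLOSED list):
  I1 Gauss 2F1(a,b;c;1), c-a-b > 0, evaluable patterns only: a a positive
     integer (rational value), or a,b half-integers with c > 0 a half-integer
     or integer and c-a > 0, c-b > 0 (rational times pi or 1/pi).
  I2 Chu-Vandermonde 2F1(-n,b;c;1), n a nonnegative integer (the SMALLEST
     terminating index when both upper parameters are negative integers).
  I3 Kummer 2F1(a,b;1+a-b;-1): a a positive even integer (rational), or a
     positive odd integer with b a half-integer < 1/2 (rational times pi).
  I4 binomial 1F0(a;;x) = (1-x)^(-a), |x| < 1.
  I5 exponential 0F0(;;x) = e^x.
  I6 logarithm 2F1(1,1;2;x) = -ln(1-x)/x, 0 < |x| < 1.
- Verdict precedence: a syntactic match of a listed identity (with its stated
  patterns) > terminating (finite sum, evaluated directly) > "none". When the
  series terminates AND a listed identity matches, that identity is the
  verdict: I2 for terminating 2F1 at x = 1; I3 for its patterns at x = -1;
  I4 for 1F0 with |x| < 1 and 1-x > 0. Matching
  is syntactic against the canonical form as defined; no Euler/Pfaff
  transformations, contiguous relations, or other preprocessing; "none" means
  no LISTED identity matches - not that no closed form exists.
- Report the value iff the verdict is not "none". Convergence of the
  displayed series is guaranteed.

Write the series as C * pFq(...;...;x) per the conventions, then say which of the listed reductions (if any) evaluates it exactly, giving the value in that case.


Classification (C = -\frac{8}{11}): 0F0 with upper {-}, lower {-}, argument x = -\frac{7}{3}. Verdict: the exponential series (I5) fires (the 0F0 exponential series at x = -\frac{7}{3}). Value: \left(-\frac{8}{11}\right) \cdot e^{-\frac{7}{3}}.

First insight: t_0 = -\frac{8}{11} here, and (1)_k (C = -8/11) is k! itself.
Adjacent-term ratio: r(k) = -\frac{7}{3} * 1 / [(k+1)] - rational in k, leading ratio -\frac{7}{3}; with t_0 = -\frac{8}{11}, classification follows.


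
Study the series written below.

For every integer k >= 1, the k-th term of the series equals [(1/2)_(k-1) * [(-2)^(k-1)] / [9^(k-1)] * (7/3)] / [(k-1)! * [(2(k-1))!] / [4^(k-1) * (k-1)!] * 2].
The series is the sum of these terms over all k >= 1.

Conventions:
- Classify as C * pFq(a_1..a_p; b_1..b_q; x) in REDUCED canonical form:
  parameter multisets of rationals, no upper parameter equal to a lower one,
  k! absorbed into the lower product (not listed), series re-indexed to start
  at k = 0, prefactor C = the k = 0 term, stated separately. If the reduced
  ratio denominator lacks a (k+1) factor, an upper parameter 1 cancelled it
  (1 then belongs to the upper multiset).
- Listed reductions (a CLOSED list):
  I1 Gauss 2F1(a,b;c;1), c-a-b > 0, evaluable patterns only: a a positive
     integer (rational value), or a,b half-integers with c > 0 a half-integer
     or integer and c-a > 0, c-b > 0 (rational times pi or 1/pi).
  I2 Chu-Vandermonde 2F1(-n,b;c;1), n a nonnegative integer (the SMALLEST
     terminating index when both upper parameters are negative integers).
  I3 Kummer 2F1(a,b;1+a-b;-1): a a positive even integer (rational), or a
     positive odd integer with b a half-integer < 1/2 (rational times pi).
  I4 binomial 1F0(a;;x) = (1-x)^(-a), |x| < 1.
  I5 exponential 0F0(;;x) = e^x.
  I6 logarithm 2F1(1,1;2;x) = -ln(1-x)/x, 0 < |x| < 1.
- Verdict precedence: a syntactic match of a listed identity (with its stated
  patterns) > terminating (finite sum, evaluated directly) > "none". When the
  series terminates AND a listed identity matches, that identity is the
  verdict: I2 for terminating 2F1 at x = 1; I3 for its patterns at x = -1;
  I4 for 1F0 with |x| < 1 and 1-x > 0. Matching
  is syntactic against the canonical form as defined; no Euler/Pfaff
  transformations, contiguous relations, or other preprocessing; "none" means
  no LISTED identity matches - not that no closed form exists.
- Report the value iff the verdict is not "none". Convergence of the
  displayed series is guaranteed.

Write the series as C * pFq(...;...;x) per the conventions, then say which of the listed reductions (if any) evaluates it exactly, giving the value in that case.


This is 7/6 * 0F0(-; -; -2/9) in reduced canonical form. Verdict at x = -2/9: the I5 exponential reduction matches (the 0F0 exponential series at x = -2/9). Exact value: (7/6) * e^(-2/9).

Key observation: t_0 = 7/6 here, and the lower (2k)!/(4^k k!) block (C = 7/6, x = -2/9) is (1/2)_k.
Term ratio: r(k) = (-2/9) * 1 / [(k+1)] - rational in k. x = (-2/9); t_0 = 7/6; negate the roots.


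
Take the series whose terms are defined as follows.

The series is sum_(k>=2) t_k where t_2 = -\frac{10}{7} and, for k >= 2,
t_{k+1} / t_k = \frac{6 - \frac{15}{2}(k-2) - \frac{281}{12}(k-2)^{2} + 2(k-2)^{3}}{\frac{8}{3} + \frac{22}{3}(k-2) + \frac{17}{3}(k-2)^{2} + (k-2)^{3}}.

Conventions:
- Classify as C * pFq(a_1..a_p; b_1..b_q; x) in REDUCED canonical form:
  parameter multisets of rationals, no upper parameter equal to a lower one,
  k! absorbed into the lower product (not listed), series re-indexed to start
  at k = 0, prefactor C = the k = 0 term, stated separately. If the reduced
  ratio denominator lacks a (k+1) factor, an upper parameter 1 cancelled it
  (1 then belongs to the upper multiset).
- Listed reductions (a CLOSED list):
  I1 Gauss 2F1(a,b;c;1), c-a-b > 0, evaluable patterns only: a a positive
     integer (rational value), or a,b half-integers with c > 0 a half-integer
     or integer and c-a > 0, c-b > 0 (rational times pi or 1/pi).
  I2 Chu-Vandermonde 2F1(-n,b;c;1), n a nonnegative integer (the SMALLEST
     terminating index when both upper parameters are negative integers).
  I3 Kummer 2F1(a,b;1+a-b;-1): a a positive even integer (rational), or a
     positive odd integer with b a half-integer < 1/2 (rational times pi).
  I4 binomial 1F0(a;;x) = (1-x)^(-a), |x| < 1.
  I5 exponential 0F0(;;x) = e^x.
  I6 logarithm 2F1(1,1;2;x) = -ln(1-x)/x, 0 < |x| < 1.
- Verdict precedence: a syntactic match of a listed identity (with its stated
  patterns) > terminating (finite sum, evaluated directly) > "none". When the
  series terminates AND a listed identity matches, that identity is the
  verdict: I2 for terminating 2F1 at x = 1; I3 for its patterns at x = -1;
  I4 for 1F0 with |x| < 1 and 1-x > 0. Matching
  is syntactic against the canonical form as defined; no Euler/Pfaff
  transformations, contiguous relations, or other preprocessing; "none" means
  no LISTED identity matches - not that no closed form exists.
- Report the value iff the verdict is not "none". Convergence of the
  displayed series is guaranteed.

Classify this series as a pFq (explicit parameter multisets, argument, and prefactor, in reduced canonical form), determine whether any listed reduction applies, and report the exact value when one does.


With C = -\frac{10}{7}: the canonical form is 2F1(-12, -\frac{3}{8}; 4; 2). Verdict: terminating - no listed pattern fits, but -12 in the upper list cuts the series at k = 12; direct evaluation. Sum: -\frac{183457578205}{60129542144}.

The tell: t_0 being -\frac{10}{7}, roots of the ratio polynomials (prefactor -10/7) are the negated parameters.
Ratio: r(k) = 2 * (k-12) (k-\frac{3}{8}) / [(k+4) (k+1)] ; factor over Q: parameters, x = 2, and C = -\frac{10}{7}.


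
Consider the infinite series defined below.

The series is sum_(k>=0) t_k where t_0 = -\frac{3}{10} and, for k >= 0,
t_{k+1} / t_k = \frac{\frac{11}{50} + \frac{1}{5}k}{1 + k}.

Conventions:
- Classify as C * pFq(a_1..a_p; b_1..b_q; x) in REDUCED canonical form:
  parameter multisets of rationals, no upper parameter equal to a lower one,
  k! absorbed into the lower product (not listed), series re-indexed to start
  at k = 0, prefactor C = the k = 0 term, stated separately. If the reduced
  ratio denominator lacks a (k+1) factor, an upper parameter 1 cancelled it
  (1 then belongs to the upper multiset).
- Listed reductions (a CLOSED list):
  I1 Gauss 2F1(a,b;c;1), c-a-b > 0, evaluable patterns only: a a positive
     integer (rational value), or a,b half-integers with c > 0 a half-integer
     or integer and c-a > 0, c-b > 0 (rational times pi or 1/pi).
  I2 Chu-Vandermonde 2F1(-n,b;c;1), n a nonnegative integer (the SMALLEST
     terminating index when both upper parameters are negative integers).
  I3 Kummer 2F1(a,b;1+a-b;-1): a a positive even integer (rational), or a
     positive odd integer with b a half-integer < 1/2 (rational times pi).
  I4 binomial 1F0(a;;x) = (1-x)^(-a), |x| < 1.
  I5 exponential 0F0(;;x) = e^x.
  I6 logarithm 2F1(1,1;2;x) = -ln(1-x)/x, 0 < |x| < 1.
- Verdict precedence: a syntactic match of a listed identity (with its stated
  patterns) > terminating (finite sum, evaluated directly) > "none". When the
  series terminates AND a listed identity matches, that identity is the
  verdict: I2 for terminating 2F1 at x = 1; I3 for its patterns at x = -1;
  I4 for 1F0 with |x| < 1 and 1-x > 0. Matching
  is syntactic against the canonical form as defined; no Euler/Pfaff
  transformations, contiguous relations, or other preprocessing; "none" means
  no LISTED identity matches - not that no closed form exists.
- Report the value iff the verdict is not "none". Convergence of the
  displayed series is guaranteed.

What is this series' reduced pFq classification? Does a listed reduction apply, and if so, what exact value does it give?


The tell: t_0 being -\frac{3}{10}, roots of the ratio polynomials (C = -3/10, x = 1/5) are the negated parameters.
Step ratio: r(k) = \frac{1}{5} * (k+\frac{11}{10}) / [(k+1)] - poly over poly, x = \frac{1}{5} from leading terms; C = -\frac{3}{10} at k = 0.

Reduced: x = \frac{1}{5}, 1F0, upper = {\frac{11}{10}}, lower = {-}, C = -\frac{3}{10}. Verdict (x = \frac{1}{5}): the binomial series (I4) applies (the 1F0 binomial series: exponent -11/10, x = \frac{1}{5}). Hence: \left(-\frac{3}{10}\right) \cdot \left(\frac{4}{5}\right)^{-\frac{11}{10}}.


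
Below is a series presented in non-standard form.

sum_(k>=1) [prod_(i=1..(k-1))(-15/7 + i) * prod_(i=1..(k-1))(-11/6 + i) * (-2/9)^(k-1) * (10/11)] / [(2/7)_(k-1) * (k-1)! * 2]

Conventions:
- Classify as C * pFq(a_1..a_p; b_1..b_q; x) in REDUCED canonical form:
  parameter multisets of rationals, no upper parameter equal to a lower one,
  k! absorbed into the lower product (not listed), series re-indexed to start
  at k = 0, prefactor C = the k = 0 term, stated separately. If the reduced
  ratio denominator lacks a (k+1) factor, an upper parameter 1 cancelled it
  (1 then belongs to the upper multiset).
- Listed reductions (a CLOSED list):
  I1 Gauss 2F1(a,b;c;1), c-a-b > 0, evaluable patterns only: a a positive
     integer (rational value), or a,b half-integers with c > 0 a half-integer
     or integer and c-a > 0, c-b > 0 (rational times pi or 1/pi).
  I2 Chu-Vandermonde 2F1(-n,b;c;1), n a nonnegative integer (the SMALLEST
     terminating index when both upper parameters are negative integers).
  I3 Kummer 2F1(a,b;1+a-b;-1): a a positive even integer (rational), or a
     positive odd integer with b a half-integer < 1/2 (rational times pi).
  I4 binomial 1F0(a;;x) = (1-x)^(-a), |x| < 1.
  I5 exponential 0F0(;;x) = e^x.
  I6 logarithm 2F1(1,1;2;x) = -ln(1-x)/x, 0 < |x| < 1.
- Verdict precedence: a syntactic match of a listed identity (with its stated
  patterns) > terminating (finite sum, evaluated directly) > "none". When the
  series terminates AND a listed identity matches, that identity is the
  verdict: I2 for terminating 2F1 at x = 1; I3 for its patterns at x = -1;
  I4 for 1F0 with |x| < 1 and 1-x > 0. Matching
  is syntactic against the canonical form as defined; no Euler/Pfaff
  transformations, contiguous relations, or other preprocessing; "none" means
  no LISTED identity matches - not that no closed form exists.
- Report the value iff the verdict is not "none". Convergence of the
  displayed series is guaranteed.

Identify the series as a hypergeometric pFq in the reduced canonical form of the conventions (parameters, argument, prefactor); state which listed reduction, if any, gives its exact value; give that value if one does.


Classification (C = 5/11): 2F1 with upper {-8/7, -5/6}, lower {2/7}, argument x = -2/9. Verdict: none - this 2F1 at x = -2/9 matches no listed pattern, and upper {-8/7, -5/6} holds no stopper.

Key observation: x = (-2/9) and the running product (C = 5/11) telescopes to a rising factorial.
Consecutive-term ratio: r(k) = (-2/9) * (k-8/7) (k-5/6) / [(k+2/7) (k+1)] - rational in k, leading ratio (-2/9); with t_0 = 5/11, classification follows.


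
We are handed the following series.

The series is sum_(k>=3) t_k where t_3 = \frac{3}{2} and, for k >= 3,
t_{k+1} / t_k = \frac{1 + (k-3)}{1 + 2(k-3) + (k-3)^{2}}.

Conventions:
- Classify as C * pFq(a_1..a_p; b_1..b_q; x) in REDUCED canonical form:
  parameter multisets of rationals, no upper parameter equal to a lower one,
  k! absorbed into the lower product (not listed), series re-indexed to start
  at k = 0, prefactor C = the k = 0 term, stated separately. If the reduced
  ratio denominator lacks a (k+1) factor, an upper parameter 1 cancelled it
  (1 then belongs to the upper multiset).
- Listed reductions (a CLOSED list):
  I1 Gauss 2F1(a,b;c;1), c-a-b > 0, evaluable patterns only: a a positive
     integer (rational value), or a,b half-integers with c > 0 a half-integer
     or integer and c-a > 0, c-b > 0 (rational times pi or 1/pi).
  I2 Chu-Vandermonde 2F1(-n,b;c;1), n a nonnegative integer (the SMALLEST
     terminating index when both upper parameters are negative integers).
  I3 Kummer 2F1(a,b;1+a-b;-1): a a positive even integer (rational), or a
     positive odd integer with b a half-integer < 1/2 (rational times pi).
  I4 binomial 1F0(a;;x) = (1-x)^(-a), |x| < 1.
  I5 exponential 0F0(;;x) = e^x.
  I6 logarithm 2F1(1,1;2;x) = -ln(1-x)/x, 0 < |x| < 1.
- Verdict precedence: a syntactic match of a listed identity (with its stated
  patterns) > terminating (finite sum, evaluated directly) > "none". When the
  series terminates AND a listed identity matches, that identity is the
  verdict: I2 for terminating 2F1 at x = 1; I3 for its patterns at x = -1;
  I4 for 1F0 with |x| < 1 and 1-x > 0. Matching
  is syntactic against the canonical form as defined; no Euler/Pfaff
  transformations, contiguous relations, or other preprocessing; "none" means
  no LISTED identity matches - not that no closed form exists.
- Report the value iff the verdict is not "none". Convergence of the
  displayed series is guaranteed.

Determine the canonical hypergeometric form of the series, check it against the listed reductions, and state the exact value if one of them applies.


Prefactor \frac{3}{2}, argument 1: 0F0 with upper {-} over lower {-}. Verdict: this is exponential (I5) (the 0F0 exponential series at x = 1). Hence: \frac{3}{2} \cdot e^{1}.

Key observation: t_0 = \frac{3}{2} here, and the parameter 1 appears in both the upper and lower lists and cancels.
Step ratio: r(k) = 1 * 1 / [(k+1)] - poly over poly, x = 1 from leading terms; C = \frac{3}{2} at k = 0.
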